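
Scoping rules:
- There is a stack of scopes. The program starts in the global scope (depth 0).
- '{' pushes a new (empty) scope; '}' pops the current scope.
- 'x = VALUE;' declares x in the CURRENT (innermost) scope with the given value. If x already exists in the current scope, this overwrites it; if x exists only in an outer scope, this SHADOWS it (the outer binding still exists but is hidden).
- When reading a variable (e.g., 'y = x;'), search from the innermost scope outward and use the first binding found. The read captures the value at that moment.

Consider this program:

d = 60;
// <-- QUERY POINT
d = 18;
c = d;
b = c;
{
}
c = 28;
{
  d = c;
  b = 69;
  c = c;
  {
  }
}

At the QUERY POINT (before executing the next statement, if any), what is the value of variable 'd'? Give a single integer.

Answer: 60

Derivation:
Step 1: declare d=60 at depth 0
Visible at query point: d=60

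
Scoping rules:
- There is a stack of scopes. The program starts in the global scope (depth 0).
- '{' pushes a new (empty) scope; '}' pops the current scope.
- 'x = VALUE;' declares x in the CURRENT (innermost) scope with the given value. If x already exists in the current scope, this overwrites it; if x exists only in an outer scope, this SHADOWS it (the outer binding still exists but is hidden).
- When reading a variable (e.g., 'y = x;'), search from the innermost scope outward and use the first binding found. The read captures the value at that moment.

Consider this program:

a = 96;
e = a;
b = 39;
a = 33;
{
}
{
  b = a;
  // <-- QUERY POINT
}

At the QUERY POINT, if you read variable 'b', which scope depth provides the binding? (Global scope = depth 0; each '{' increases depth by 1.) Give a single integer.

Step 1: declare a=96 at depth 0
Step 2: declare e=(read a)=96 at depth 0
Step 3: declare b=39 at depth 0
Step 4: declare a=33 at depth 0
Step 5: enter scope (depth=1)
Step 6: exit scope (depth=0)
Step 7: enter scope (depth=1)
Step 8: declare b=(read a)=33 at depth 1
Visible at query point: a=33 b=33 e=96

Answer: 1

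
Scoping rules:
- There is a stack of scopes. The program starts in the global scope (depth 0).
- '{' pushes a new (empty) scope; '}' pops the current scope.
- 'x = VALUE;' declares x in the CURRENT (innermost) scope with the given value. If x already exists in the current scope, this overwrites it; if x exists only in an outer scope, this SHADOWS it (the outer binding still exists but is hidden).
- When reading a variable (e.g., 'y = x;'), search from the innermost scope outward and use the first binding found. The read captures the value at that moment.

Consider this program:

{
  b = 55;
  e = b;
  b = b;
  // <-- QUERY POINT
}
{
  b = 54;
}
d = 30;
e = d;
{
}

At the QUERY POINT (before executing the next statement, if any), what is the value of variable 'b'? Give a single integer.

Step 1: enter scope (depth=1)
Step 2: declare b=55 at depth 1
Step 3: declare e=(read b)=55 at depth 1
Step 4: declare b=(read b)=55 at depth 1
Visible at query point: b=55 e=55

Answer: 55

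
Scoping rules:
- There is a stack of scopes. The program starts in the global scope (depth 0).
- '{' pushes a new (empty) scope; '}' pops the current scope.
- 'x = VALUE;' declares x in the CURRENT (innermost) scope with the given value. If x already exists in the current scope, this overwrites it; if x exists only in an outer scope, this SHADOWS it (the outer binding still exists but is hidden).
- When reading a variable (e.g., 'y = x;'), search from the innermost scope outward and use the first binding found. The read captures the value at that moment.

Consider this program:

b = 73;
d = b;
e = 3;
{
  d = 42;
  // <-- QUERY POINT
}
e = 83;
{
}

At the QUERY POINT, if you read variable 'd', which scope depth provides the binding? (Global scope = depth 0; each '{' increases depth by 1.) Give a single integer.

Answer: 1

Derivation:
Step 1: declare b=73 at depth 0
Step 2: declare d=(read b)=73 at depth 0
Step 3: declare e=3 at depth 0
Step 4: enter scope (depth=1)
Step 5: declare d=42 at depth 1
Visible at query point: b=73 d=42 e=3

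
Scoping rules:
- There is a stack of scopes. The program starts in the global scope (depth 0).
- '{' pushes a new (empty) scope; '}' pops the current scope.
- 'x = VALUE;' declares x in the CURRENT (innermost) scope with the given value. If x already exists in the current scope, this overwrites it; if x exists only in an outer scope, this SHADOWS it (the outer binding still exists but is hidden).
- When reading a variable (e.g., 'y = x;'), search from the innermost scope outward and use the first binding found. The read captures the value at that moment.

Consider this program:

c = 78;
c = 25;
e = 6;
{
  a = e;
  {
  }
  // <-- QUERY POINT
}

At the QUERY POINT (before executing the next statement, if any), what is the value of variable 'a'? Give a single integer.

Answer: 6

Derivation:
Step 1: declare c=78 at depth 0
Step 2: declare c=25 at depth 0
Step 3: declare e=6 at depth 0
Step 4: enter scope (depth=1)
Step 5: declare a=(read e)=6 at depth 1
Step 6: enter scope (depth=2)
Step 7: exit scope (depth=1)
Visible at query point: a=6 c=25 e=6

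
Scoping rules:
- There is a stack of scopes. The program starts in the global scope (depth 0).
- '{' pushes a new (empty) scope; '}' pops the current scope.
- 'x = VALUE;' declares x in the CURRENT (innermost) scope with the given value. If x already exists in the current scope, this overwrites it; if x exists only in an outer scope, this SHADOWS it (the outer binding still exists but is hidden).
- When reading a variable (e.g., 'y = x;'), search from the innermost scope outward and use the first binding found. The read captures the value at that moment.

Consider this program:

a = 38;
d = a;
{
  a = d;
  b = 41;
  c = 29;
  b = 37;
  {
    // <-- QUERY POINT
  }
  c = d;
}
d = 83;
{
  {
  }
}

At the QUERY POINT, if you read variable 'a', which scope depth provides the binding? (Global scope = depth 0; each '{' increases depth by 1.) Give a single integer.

Step 1: declare a=38 at depth 0
Step 2: declare d=(read a)=38 at depth 0
Step 3: enter scope (depth=1)
Step 4: declare a=(read d)=38 at depth 1
Step 5: declare b=41 at depth 1
Step 6: declare c=29 at depth 1
Step 7: declare b=37 at depth 1
Step 8: enter scope (depth=2)
Visible at query point: a=38 b=37 c=29 d=38

Answer: 1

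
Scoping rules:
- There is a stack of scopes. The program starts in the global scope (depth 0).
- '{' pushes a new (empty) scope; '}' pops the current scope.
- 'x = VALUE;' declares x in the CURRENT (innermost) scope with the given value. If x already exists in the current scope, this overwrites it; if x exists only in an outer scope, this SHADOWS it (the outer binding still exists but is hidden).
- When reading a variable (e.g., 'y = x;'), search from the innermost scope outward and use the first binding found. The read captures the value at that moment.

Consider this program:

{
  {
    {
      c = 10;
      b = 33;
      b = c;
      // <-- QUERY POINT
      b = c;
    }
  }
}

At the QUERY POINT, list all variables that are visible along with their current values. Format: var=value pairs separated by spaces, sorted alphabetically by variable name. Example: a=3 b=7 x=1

Step 1: enter scope (depth=1)
Step 2: enter scope (depth=2)
Step 3: enter scope (depth=3)
Step 4: declare c=10 at depth 3
Step 5: declare b=33 at depth 3
Step 6: declare b=(read c)=10 at depth 3
Visible at query point: b=10 c=10

Answer: b=10 c=10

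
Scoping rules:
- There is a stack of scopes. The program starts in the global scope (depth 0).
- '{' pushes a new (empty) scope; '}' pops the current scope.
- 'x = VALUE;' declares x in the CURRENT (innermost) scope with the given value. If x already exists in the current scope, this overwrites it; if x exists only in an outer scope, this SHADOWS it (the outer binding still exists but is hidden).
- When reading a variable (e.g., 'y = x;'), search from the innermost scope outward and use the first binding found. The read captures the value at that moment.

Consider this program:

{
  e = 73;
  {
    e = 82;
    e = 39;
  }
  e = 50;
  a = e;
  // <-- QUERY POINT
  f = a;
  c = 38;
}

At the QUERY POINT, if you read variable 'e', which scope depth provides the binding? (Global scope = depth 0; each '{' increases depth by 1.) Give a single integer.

Answer: 1

Derivation:
Step 1: enter scope (depth=1)
Step 2: declare e=73 at depth 1
Step 3: enter scope (depth=2)
Step 4: declare e=82 at depth 2
Step 5: declare e=39 at depth 2
Step 6: exit scope (depth=1)
Step 7: declare e=50 at depth 1
Step 8: declare a=(read e)=50 at depth 1
Visible at query point: a=50 e=50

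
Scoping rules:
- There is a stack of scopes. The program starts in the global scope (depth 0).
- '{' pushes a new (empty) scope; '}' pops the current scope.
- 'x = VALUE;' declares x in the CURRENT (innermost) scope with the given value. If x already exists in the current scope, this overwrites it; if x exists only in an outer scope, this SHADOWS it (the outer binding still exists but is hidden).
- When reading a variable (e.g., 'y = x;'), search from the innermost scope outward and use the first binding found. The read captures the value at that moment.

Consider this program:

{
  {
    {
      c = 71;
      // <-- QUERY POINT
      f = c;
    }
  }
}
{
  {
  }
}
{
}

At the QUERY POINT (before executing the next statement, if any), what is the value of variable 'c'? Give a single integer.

Step 1: enter scope (depth=1)
Step 2: enter scope (depth=2)
Step 3: enter scope (depth=3)
Step 4: declare c=71 at depth 3
Visible at query point: c=71

Answer: 71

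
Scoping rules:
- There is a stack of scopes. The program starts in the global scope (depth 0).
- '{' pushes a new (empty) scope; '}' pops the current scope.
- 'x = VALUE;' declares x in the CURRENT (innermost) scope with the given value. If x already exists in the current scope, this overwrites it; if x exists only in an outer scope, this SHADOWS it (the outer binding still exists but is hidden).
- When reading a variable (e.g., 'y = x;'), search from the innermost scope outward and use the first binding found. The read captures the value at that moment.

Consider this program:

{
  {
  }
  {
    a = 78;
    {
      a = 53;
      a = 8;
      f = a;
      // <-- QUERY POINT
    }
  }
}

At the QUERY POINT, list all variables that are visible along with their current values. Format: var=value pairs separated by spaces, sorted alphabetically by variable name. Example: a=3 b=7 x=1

Step 1: enter scope (depth=1)
Step 2: enter scope (depth=2)
Step 3: exit scope (depth=1)
Step 4: enter scope (depth=2)
Step 5: declare a=78 at depth 2
Step 6: enter scope (depth=3)
Step 7: declare a=53 at depth 3
Step 8: declare a=8 at depth 3
Step 9: declare f=(read a)=8 at depth 3
Visible at query point: a=8 f=8

Answer: a=8 f=8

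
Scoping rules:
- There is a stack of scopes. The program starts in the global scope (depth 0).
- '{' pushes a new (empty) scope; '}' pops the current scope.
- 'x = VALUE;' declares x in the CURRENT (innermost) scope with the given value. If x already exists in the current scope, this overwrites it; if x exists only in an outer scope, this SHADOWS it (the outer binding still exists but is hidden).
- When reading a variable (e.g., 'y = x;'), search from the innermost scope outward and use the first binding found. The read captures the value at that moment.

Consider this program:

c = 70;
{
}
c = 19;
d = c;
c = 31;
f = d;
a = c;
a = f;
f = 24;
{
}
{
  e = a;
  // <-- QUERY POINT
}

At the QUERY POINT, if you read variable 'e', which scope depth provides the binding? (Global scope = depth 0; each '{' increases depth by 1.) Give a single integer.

Step 1: declare c=70 at depth 0
Step 2: enter scope (depth=1)
Step 3: exit scope (depth=0)
Step 4: declare c=19 at depth 0
Step 5: declare d=(read c)=19 at depth 0
Step 6: declare c=31 at depth 0
Step 7: declare f=(read d)=19 at depth 0
Step 8: declare a=(read c)=31 at depth 0
Step 9: declare a=(read f)=19 at depth 0
Step 10: declare f=24 at depth 0
Step 11: enter scope (depth=1)
Step 12: exit scope (depth=0)
Step 13: enter scope (depth=1)
Step 14: declare e=(read a)=19 at depth 1
Visible at query point: a=19 c=31 d=19 e=19 f=24

Answer: 1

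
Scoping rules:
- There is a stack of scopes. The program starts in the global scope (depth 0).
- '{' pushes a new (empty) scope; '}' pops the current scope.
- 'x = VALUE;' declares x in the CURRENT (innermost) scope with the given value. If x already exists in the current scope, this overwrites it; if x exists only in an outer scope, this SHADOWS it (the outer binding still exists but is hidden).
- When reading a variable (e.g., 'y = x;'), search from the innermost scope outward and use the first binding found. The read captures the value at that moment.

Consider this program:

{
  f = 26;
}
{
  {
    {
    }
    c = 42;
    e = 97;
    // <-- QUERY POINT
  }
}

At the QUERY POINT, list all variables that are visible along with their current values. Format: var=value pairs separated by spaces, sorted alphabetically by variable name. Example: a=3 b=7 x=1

Answer: c=42 e=97

Derivation:
Step 1: enter scope (depth=1)
Step 2: declare f=26 at depth 1
Step 3: exit scope (depth=0)
Step 4: enter scope (depth=1)
Step 5: enter scope (depth=2)
Step 6: enter scope (depth=3)
Step 7: exit scope (depth=2)
Step 8: declare c=42 at depth 2
Step 9: declare e=97 at depth 2
Visible at query point: c=42 e=97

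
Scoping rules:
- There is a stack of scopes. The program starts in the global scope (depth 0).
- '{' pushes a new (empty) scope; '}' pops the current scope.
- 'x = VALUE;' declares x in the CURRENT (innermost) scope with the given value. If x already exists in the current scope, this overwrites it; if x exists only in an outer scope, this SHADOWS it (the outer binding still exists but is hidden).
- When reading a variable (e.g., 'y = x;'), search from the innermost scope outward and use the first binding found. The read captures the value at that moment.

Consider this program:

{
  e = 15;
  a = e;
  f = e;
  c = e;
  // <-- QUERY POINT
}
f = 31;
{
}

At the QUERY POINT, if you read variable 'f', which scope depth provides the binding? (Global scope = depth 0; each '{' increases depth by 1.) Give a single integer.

Answer: 1

Derivation:
Step 1: enter scope (depth=1)
Step 2: declare e=15 at depth 1
Step 3: declare a=(read e)=15 at depth 1
Step 4: declare f=(read e)=15 at depth 1
Step 5: declare c=(read e)=15 at depth 1
Visible at query point: a=15 c=15 e=15 f=15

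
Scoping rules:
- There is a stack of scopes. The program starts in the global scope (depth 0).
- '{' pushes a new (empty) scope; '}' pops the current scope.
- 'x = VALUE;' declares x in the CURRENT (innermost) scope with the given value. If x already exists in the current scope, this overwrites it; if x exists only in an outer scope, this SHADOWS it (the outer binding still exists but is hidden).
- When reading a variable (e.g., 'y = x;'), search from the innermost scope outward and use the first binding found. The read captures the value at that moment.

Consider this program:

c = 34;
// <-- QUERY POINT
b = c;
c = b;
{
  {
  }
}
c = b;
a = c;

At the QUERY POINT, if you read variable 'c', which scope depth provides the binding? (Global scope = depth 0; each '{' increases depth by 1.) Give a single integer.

Answer: 0

Derivation:
Step 1: declare c=34 at depth 0
Visible at query point: c=34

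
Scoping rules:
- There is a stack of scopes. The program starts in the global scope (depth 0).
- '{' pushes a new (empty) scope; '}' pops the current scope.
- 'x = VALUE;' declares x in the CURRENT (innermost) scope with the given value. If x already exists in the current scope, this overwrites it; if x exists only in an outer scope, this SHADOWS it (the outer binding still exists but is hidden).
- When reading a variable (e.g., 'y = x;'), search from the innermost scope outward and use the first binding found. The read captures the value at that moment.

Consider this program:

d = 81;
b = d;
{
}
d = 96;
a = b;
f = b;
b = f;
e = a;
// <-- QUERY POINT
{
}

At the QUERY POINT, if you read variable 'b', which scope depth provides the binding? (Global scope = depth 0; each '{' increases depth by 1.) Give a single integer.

Answer: 0

Derivation:
Step 1: declare d=81 at depth 0
Step 2: declare b=(read d)=81 at depth 0
Step 3: enter scope (depth=1)
Step 4: exit scope (depth=0)
Step 5: declare d=96 at depth 0
Step 6: declare a=(read b)=81 at depth 0
Step 7: declare f=(read b)=81 at depth 0
Step 8: declare b=(read f)=81 at depth 0
Step 9: declare e=(read a)=81 at depth 0
Visible at query point: a=81 b=81 d=96 e=81 f=81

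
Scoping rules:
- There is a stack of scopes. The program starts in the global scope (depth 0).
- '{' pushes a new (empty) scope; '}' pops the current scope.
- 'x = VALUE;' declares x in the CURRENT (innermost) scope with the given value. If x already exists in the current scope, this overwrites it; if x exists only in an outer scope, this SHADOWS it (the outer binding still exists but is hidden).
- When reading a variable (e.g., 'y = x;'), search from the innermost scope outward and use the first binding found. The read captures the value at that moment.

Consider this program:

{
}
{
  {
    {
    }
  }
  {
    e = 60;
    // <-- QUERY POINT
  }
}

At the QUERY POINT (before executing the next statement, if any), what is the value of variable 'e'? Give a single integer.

Answer: 60

Derivation:
Step 1: enter scope (depth=1)
Step 2: exit scope (depth=0)
Step 3: enter scope (depth=1)
Step 4: enter scope (depth=2)
Step 5: enter scope (depth=3)
Step 6: exit scope (depth=2)
Step 7: exit scope (depth=1)
Step 8: enter scope (depth=2)
Step 9: declare e=60 at depth 2
Visible at query point: e=60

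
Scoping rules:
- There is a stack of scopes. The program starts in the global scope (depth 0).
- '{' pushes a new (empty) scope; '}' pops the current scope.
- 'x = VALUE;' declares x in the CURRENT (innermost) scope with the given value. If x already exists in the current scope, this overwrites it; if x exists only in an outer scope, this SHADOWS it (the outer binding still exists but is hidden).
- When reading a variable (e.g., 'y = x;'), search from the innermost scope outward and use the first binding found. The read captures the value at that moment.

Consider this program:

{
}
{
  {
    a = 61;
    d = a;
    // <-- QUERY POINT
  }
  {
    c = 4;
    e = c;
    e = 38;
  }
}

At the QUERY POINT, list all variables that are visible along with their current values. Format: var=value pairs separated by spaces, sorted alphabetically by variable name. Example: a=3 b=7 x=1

Answer: a=61 d=61

Derivation:
Step 1: enter scope (depth=1)
Step 2: exit scope (depth=0)
Step 3: enter scope (depth=1)
Step 4: enter scope (depth=2)
Step 5: declare a=61 at depth 2
Step 6: declare d=(read a)=61 at depth 2
Visible at query point: a=61 d=61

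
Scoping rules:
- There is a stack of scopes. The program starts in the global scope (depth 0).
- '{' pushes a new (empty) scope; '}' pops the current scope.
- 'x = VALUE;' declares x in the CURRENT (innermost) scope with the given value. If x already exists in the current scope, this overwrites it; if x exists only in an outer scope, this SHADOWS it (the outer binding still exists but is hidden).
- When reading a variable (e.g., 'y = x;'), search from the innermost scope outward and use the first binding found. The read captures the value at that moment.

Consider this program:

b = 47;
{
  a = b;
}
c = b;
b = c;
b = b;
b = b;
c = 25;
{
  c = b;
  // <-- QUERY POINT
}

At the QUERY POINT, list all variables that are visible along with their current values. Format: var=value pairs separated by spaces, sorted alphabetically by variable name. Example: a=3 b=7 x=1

Step 1: declare b=47 at depth 0
Step 2: enter scope (depth=1)
Step 3: declare a=(read b)=47 at depth 1
Step 4: exit scope (depth=0)
Step 5: declare c=(read b)=47 at depth 0
Step 6: declare b=(read c)=47 at depth 0
Step 7: declare b=(read b)=47 at depth 0
Step 8: declare b=(read b)=47 at depth 0
Step 9: declare c=25 at depth 0
Step 10: enter scope (depth=1)
Step 11: declare c=(read b)=47 at depth 1
Visible at query point: b=47 c=47

Answer: b=47 c=47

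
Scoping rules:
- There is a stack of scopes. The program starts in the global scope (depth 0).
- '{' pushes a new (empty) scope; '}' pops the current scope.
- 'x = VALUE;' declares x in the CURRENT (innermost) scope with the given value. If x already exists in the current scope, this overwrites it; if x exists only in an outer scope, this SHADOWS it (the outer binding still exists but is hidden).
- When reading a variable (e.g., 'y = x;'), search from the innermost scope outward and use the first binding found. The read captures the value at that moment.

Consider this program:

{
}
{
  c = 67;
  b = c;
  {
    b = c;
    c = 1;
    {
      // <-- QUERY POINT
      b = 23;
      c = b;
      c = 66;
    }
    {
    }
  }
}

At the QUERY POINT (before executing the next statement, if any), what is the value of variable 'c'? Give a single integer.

Step 1: enter scope (depth=1)
Step 2: exit scope (depth=0)
Step 3: enter scope (depth=1)
Step 4: declare c=67 at depth 1
Step 5: declare b=(read c)=67 at depth 1
Step 6: enter scope (depth=2)
Step 7: declare b=(read c)=67 at depth 2
Step 8: declare c=1 at depth 2
Step 9: enter scope (depth=3)
Visible at query point: b=67 c=1

Answer: 1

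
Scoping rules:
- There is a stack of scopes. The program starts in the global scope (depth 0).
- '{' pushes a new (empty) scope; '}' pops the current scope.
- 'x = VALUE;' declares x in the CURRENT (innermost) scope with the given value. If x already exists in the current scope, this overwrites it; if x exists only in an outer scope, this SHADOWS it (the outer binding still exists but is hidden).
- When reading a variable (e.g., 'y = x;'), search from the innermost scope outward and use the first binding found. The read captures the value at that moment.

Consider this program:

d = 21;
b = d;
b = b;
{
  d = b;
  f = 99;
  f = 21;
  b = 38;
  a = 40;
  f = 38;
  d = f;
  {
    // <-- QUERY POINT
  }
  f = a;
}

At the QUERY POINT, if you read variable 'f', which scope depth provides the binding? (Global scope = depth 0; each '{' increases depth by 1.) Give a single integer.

Step 1: declare d=21 at depth 0
Step 2: declare b=(read d)=21 at depth 0
Step 3: declare b=(read b)=21 at depth 0
Step 4: enter scope (depth=1)
Step 5: declare d=(read b)=21 at depth 1
Step 6: declare f=99 at depth 1
Step 7: declare f=21 at depth 1
Step 8: declare b=38 at depth 1
Step 9: declare a=40 at depth 1
Step 10: declare f=38 at depth 1
Step 11: declare d=(read f)=38 at depth 1
Step 12: enter scope (depth=2)
Visible at query point: a=40 b=38 d=38 f=38

Answer: 1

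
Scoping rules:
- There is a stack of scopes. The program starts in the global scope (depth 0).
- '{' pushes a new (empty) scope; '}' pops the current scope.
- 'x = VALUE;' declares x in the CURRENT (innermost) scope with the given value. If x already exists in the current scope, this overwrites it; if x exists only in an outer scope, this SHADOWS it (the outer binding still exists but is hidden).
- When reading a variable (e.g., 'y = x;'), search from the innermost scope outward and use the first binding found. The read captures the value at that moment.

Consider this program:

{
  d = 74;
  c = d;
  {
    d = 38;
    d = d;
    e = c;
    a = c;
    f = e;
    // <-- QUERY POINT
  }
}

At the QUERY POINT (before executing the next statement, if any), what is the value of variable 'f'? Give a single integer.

Step 1: enter scope (depth=1)
Step 2: declare d=74 at depth 1
Step 3: declare c=(read d)=74 at depth 1
Step 4: enter scope (depth=2)
Step 5: declare d=38 at depth 2
Step 6: declare d=(read d)=38 at depth 2
Step 7: declare e=(read c)=74 at depth 2
Step 8: declare a=(read c)=74 at depth 2
Step 9: declare f=(read e)=74 at depth 2
Visible at query point: a=74 c=74 d=38 e=74 f=74

Answer: 74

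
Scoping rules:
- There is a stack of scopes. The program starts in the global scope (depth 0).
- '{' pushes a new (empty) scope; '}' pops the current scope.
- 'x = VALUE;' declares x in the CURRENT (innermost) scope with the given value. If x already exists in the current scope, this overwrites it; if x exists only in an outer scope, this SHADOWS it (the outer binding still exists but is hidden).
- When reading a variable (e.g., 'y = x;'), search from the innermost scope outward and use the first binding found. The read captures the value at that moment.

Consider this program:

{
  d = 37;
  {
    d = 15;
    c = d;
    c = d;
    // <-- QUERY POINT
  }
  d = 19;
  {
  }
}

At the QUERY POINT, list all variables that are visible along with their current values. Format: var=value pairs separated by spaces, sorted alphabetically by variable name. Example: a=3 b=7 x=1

Answer: c=15 d=15

Derivation:
Step 1: enter scope (depth=1)
Step 2: declare d=37 at depth 1
Step 3: enter scope (depth=2)
Step 4: declare d=15 at depth 2
Step 5: declare c=(read d)=15 at depth 2
Step 6: declare c=(read d)=15 at depth 2
Visible at query point: c=15 d=15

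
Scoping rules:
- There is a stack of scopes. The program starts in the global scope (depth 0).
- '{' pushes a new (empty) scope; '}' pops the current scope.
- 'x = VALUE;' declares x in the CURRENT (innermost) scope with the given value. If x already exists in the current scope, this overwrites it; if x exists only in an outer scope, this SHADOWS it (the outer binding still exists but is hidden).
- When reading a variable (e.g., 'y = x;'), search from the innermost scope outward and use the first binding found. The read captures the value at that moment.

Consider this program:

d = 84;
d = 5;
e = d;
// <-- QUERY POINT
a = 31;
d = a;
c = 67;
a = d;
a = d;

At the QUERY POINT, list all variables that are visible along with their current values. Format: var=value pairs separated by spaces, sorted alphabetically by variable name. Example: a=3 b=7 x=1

Step 1: declare d=84 at depth 0
Step 2: declare d=5 at depth 0
Step 3: declare e=(read d)=5 at depth 0
Visible at query point: d=5 e=5

Answer: d=5 e=5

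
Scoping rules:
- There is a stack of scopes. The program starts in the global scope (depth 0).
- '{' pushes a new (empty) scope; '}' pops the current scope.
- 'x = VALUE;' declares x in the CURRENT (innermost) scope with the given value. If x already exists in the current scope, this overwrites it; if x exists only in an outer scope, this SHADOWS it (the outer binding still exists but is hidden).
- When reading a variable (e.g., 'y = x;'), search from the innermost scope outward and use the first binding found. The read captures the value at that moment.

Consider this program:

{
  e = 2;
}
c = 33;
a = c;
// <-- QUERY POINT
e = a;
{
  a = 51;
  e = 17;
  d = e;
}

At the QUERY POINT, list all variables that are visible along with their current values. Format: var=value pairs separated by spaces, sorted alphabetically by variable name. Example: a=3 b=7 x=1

Step 1: enter scope (depth=1)
Step 2: declare e=2 at depth 1
Step 3: exit scope (depth=0)
Step 4: declare c=33 at depth 0
Step 5: declare a=(read c)=33 at depth 0
Visible at query point: a=33 c=33

Answer: a=33 c=33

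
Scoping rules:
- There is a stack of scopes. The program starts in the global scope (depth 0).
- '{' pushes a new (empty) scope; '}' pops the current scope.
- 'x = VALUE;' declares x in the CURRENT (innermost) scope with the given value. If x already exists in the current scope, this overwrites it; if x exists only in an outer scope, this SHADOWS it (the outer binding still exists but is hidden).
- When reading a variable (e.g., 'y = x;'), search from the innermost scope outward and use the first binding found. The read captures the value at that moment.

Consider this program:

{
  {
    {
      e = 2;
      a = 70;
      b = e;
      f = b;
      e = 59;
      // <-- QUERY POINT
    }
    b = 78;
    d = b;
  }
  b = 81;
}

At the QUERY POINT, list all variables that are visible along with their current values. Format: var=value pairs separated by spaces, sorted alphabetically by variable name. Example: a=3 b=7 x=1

Step 1: enter scope (depth=1)
Step 2: enter scope (depth=2)
Step 3: enter scope (depth=3)
Step 4: declare e=2 at depth 3
Step 5: declare a=70 at depth 3
Step 6: declare b=(read e)=2 at depth 3
Step 7: declare f=(read b)=2 at depth 3
Step 8: declare e=59 at depth 3
Visible at query point: a=70 b=2 e=59 f=2

Answer: a=70 b=2 e=59 f=2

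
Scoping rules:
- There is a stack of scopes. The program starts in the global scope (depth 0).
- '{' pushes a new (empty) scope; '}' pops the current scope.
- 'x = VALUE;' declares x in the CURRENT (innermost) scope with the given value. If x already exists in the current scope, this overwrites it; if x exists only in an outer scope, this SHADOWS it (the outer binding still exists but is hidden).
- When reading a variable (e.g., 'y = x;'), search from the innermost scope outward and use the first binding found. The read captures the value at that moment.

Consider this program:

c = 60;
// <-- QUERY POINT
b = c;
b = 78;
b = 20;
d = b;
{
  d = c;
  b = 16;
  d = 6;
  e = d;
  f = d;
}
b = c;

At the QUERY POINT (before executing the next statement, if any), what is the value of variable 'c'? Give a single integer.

Answer: 60

Derivation:
Step 1: declare c=60 at depth 0
Visible at query point: c=60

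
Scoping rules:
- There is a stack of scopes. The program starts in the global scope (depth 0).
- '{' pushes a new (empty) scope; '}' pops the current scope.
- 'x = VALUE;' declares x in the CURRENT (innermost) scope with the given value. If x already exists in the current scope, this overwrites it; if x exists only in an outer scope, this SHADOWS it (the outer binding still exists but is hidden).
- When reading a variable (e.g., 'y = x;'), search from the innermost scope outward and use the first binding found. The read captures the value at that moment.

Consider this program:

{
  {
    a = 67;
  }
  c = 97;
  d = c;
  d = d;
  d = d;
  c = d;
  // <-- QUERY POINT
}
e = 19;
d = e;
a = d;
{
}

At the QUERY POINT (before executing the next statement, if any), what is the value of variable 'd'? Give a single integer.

Answer: 97

Derivation:
Step 1: enter scope (depth=1)
Step 2: enter scope (depth=2)
Step 3: declare a=67 at depth 2
Step 4: exit scope (depth=1)
Step 5: declare c=97 at depth 1
Step 6: declare d=(read c)=97 at depth 1
Step 7: declare d=(read d)=97 at depth 1
Step 8: declare d=(read d)=97 at depth 1
Step 9: declare c=(read d)=97 at depth 1
Visible at query point: c=97 d=97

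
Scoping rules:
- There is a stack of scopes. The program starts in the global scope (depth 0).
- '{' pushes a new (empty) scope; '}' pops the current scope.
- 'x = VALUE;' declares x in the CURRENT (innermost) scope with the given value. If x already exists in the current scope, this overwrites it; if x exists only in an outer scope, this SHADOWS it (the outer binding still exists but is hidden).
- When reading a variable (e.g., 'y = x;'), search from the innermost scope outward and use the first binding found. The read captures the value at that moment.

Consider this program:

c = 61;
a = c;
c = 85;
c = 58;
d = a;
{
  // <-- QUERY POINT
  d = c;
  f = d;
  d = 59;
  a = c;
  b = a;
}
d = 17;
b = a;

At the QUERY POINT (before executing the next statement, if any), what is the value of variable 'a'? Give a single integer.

Answer: 61

Derivation:
Step 1: declare c=61 at depth 0
Step 2: declare a=(read c)=61 at depth 0
Step 3: declare c=85 at depth 0
Step 4: declare c=58 at depth 0
Step 5: declare d=(read a)=61 at depth 0
Step 6: enter scope (depth=1)
Visible at query point: a=61 c=58 d=61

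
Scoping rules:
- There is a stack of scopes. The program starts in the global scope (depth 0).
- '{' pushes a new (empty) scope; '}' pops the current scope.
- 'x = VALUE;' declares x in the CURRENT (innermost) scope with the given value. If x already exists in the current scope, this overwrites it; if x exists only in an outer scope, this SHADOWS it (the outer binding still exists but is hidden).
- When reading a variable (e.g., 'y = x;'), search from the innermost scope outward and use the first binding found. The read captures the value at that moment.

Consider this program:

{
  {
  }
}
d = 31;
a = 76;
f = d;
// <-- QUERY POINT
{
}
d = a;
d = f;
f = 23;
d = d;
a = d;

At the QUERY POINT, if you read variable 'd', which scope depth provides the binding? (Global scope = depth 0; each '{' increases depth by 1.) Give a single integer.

Step 1: enter scope (depth=1)
Step 2: enter scope (depth=2)
Step 3: exit scope (depth=1)
Step 4: exit scope (depth=0)
Step 5: declare d=31 at depth 0
Step 6: declare a=76 at depth 0
Step 7: declare f=(read d)=31 at depth 0
Visible at query point: a=76 d=31 f=31

Answer: 0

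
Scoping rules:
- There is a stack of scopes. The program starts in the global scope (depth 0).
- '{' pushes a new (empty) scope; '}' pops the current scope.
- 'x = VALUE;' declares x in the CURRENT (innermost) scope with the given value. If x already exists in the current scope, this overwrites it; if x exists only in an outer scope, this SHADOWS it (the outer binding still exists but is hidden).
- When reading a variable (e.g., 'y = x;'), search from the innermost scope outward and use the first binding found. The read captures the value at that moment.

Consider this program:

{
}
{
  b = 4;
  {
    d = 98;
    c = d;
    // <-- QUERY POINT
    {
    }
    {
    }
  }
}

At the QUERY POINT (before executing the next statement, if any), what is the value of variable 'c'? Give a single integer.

Answer: 98

Derivation:
Step 1: enter scope (depth=1)
Step 2: exit scope (depth=0)
Step 3: enter scope (depth=1)
Step 4: declare b=4 at depth 1
Step 5: enter scope (depth=2)
Step 6: declare d=98 at depth 2
Step 7: declare c=(read d)=98 at depth 2
Visible at query point: b=4 c=98 d=98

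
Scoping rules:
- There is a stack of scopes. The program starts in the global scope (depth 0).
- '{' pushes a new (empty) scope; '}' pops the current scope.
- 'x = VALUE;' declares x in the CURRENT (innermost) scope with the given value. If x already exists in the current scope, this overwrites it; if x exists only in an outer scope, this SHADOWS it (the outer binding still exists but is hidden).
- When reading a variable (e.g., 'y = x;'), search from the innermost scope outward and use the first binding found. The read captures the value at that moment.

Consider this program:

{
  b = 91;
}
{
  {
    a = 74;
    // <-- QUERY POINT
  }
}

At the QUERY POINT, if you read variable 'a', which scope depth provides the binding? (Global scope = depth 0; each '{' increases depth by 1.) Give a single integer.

Answer: 2

Derivation:
Step 1: enter scope (depth=1)
Step 2: declare b=91 at depth 1
Step 3: exit scope (depth=0)
Step 4: enter scope (depth=1)
Step 5: enter scope (depth=2)
Step 6: declare a=74 at depth 2
Visible at query point: a=74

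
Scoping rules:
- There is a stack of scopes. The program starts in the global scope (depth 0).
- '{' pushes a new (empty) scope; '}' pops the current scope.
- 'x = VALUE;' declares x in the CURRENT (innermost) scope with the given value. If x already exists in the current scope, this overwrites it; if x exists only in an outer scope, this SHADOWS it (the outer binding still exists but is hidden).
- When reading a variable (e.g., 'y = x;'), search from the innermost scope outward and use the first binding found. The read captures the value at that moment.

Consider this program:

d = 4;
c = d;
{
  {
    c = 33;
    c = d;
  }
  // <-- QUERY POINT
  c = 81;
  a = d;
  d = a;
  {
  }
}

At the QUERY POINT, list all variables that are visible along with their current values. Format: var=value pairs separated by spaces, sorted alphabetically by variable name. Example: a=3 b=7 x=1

Answer: c=4 d=4

Derivation:
Step 1: declare d=4 at depth 0
Step 2: declare c=(read d)=4 at depth 0
Step 3: enter scope (depth=1)
Step 4: enter scope (depth=2)
Step 5: declare c=33 at depth 2
Step 6: declare c=(read d)=4 at depth 2
Step 7: exit scope (depth=1)
Visible at query point: c=4 d=4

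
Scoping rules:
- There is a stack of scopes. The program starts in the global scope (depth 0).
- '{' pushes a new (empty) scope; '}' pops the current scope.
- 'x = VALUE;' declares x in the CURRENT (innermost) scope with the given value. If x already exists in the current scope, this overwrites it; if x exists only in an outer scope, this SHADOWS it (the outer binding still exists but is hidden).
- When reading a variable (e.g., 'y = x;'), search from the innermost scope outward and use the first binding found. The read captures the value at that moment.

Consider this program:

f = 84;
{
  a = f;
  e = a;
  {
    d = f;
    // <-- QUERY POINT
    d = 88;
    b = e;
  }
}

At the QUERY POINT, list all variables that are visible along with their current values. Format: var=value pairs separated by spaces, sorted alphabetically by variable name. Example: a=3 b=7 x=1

Answer: a=84 d=84 e=84 f=84

Derivation:
Step 1: declare f=84 at depth 0
Step 2: enter scope (depth=1)
Step 3: declare a=(read f)=84 at depth 1
Step 4: declare e=(read a)=84 at depth 1
Step 5: enter scope (depth=2)
Step 6: declare d=(read f)=84 at depth 2
Visible at query point: a=84 d=84 e=84 f=84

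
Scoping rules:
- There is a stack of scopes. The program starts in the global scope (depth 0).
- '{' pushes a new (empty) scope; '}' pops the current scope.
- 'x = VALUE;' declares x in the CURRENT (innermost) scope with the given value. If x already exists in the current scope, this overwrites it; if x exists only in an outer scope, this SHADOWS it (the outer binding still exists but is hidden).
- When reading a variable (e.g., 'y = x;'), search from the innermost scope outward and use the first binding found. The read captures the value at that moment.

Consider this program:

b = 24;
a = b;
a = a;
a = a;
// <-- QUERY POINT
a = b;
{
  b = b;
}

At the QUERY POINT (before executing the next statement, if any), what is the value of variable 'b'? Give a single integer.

Answer: 24

Derivation:
Step 1: declare b=24 at depth 0
Step 2: declare a=(read b)=24 at depth 0
Step 3: declare a=(read a)=24 at depth 0
Step 4: declare a=(read a)=24 at depth 0
Visible at query point: a=24 b=24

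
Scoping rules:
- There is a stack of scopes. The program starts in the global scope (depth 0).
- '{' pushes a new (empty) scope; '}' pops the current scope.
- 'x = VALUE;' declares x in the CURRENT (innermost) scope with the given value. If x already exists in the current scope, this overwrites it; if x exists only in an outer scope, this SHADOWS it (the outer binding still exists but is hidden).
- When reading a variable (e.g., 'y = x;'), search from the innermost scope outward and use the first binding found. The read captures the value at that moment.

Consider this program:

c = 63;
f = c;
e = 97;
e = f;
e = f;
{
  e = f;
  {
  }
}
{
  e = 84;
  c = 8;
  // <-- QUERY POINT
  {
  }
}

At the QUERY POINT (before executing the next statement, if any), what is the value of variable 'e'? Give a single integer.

Step 1: declare c=63 at depth 0
Step 2: declare f=(read c)=63 at depth 0
Step 3: declare e=97 at depth 0
Step 4: declare e=(read f)=63 at depth 0
Step 5: declare e=(read f)=63 at depth 0
Step 6: enter scope (depth=1)
Step 7: declare e=(read f)=63 at depth 1
Step 8: enter scope (depth=2)
Step 9: exit scope (depth=1)
Step 10: exit scope (depth=0)
Step 11: enter scope (depth=1)
Step 12: declare e=84 at depth 1
Step 13: declare c=8 at depth 1
Visible at query point: c=8 e=84 f=63

Answer: 84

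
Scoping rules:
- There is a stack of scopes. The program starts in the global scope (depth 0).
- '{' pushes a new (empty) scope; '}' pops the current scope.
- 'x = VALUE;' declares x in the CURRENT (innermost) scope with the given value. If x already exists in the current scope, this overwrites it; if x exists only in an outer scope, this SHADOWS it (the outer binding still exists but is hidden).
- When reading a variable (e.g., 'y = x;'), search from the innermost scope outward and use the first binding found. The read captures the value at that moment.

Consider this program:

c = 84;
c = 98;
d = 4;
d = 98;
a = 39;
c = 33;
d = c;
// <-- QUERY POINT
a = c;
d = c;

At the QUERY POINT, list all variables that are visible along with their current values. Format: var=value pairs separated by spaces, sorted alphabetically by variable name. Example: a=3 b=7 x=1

Answer: a=39 c=33 d=33

Derivation:
Step 1: declare c=84 at depth 0
Step 2: declare c=98 at depth 0
Step 3: declare d=4 at depth 0
Step 4: declare d=98 at depth 0
Step 5: declare a=39 at depth 0
Step 6: declare c=33 at depth 0
Step 7: declare d=(read c)=33 at depth 0
Visible at query point: a=39 c=33 d=33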